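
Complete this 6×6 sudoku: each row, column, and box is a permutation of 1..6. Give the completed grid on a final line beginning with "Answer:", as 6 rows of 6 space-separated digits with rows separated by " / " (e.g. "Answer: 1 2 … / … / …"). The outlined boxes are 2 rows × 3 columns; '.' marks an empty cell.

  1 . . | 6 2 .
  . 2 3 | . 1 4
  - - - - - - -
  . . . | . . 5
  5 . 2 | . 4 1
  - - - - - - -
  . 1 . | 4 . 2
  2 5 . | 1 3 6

Step 1. [r4c2∈{3,6}] 6 has one home in row 4: r4c2 ⇒ r4c2=6.
Step 2. [r3c1∈{3,4}] r3c1 is the only open cell in col 1 admitting 4. So r3c1=4.
Step 3. [r3c2∈{3}] only 3 remains possible at r3c2, so r3c2=3.
Step 4. [r5c3∈{6}] r5c3 is down to just 6, so r5c3=6.
Step 5. [r1c3∈{4,5}] in row 1, 5 fits only at r1c3. So r1c3=5.
Step 6. [r2c1∈{6}] r2c1's peers cover all but 6. So r2c1=6.
Step 7. [r3c3∈{1}] nothing but 1 survives at r3c3 ⇒ r3c3=1.
Step 8. [r3c4∈{2}] r3c4 is down to just 2, so r3c4=2.
Step 9. [r1c6∈{3}] r1c6 is down to just 3. So r1c6=3.
Step 10. [r1c2∈{4}] only 4 remains possible at r1c2, so r1c2=4.
Step 11. [r5c5∈{5}] r5c5's peers cover all but 5, so r5c5=5.
Step 12. [r6c3∈{4}] nothing but 4 survives at r6c3 ⇒ r6c3=4.
Step 13. [r2c4∈{5}] only 5 remains possible at r2c4. So r2c4=5.
Step 14. [r3c5∈{6}] only 6 remains possible at r3c5 ⇒ r3c5=6.
Step 15. [r5c1∈{3}] r5c1's peers cover all but 3 ⇒ r5c1=3.
Step 16. [r4c4∈{3}] r4c4 is down to just 3 ⇒ r4c4=3.

Answer: 1 4 5 6 2 3 / 6 2 3 5 1 4 / 4 3 1 2 6 5 / 5 6 2 3 4 1 / 3 1 6 4 5 2 / 2 5 4 1 3 6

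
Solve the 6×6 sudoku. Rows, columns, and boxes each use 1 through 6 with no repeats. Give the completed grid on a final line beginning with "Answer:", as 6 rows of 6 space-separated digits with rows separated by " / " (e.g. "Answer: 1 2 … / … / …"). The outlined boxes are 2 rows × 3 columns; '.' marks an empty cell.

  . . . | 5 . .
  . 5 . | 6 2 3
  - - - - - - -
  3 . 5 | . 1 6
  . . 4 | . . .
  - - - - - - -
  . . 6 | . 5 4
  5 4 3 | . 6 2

Step 1. [r3c2∈{2}] r3c2 has the single candidate 2. So r3c2=2.
Step 2. [r5c2∈{1}] r5c2 has the single candidate 1, so r5c2=1.
Step 3. [r4c1∈{1,6}] row 4 places 1 nowhere but r4c1. So r4c1=1.
Step 4. [r1c1∈{2,4,6}] col 1 places 6 nowhere but r1c1, so r1c1=6.
Step 5. [r5c4∈{3}] r5c4's peers cover all but 3 ⇒ r5c4=3.
Step 6. [r2c3∈{1}] r2c3's peers cover all but 1. So r2c3=1.
Step 7. [r1c5∈{4}] r1c5 is down to just 4 ⇒ r1c5=4.
Step 8. [r2c1∈{4}] r2c1 has the single candidate 4, so r2c1=4.
Step 9. [r4c4∈{2}] only 2 remains possible at r4c4, so r4c4=2.
Step 10. [r4c5∈{3}] r4c5 is down to just 3. So r4c5=3.
Step 11. [r6c4∈{1}] nothing but 1 survives at r6c4. So r6c4=1.
Step 12. [r1c2∈{3}] nothing but 3 survives at r1c2. So r1c2=3.
Step 13. [r3c4∈{4}] r3c4 is down to just 4 ⇒ r3c4=4.
Step 14. [r5c1∈{2}] r5c1's peers cover all but 2 ⇒ r5c1=2.
Step 15. [r1c3∈{2}] only 2 remains possible at r1c3 ⇒ r1c3=2.
Step 16. [r1c6∈{1}] r1c6's peers cover all but 1 ⇒ r1c6=1.
Step 17. [r4c6∈{5}] only 5 remains possible at r4c6, so r4c6=5.
Step 18. [r4c2∈{6}] only 6 remains possible at r4c2 ⇒ r4c2=6.

Answer: 6 3 2 5 4 1 / 4 5 1 6 2 3 / 3 2 5 4 1 6 / 1 6 4 2 3 5 / 2 1 6 3 5 4 / 5 4 3 1 6 2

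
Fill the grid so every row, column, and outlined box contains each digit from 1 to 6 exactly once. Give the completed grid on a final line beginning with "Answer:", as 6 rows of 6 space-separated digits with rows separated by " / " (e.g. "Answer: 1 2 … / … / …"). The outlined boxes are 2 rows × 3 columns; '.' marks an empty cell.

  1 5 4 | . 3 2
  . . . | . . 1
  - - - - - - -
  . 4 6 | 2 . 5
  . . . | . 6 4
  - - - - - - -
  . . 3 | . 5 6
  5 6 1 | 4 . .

Step 1. [r2c1∈{2,3,6}] r2c1 is the only open cell in col 1 admitting 6. So r2c1=6.
Step 2. [r5c2∈{2}] r5c2 is down to just 2 ⇒ r5c2=2.
Step 3. [r4c4∈{1,3}] 3 has one home in col 4: r4c4. So r4c4=3.
Step 4. [r2c3∈{2}] r2c3 has the single candidate 2 ⇒ r2c3=2.
Step 5. [r5c1∈{4}] r5c1 has the single candidate 4, so r5c1=4.
Step 6. [r2c5∈{4}] only 4 remains possible at r2c5 ⇒ r2c5=4.
Step 7. [r1c4∈{6}] only 6 remains possible at r1c4 ⇒ r1c4=6.
Step 8. [r3c5∈{1}] r3c5 has the single candidate 1 ⇒ r3c5=1.
Step 9. [r2c4∈{5}] only 5 remains possible at r2c4, so r2c4=5.
Step 10. [r4c3∈{5}] r4c3's peers cover all but 5, so r4c3=5.
Step 11. [r6c5∈{2}] only 2 remains possible at r6c5. So r6c5=2.
Step 12. [r4c2∈{1}] nothing but 1 survives at r4c2. So r4c2=1.
Step 13. [r2c2∈{3}] only 3 remains possible at r2c2 ⇒ r2c2=3.
Step 14. [r6c6∈{3}] r6c6 has the single candidate 3 ⇒ r6c6=3.
Step 15. [r3c1∈{3}] only 3 remains possible at r3c1, so r3c1=3.
Step 16. [r5c4∈{1}] r5c4 has the single candidate 1, so r5c4=1.
Step 17. [r4c1∈{2}] only 2 remains possible at r4c1. So r4c1=2.

Answer: 1 5 4 6 3 2 / 6 3 2 5 4 1 / 3 4 6 2 1 5 / 2 1 5 3 6 4 / 4 2 3 1 5 6 / 5 6 1 4 2 3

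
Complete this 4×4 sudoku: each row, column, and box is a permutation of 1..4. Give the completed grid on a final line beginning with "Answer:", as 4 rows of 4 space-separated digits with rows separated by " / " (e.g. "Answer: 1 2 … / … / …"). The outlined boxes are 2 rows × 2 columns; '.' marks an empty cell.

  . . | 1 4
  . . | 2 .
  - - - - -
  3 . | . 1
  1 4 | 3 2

Step 1. [r1c2∈{2,3}] in row 1, 3 fits only at r1c2. So r1c2=3.
Step 2. [r2c4∈{3}] nothing but 3 survives at r2c4, so r2c4=3.
Step 3. [r3c2∈{2}] r3c2 is down to just 2 ⇒ r3c2=2.
Step 4. [r1c1∈{2}] r1c1 is down to just 2, so r1c1=2.
Step 5. [r3c3∈{4}] only 4 remains possible at r3c3 ⇒ r3c3=4.
Step 6. [r2c1∈{4}] nothing but 4 survives at r2c1, so r2c1=4.
Step 7. [r2c2∈{1}] nothing but 1 survives at r2c2, so r2c2=1.

Answer: 2 3 1 4 / 4 1 2 3 / 3 2 4 1 / 1 4 3 2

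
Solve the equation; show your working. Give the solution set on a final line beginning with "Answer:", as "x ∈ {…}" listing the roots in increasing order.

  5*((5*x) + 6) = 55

Step 1. [5*((5*x) + 6) = 55] leading coefficient 5: divide by 5. So div: (5*x) + 6 = 11.
Step 2. [(5*x) + 6 = 11] 6 comes off first (subtract 6). So sub: 5*x = 5.
Step 3. [5*x = 5] divide by the outer 5. So div: x = 1.

Answer: x ∈ {1}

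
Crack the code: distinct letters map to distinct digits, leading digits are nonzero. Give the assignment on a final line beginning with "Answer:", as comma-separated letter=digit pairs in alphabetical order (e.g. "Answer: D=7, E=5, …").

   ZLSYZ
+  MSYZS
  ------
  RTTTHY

Step 1. [col 1: Z + S ≡ Y (mod 10)] Z=2 is one option consistent with column 1 (Z + S ≡ Y (mod 10), carry-in 0) — take it ⇒ Z=2.
Step 2. [col 1: Z + S ≡ Y (mod 10)] several values work for Y in column 1 (Z + S ≡ Y (mod 10), carry-in 0); try Y=6 ⇒ Y=6.
Step 3. [R] the sum has 6 digits but both addends have 5; that extra leading digit R is the final carry, namely 1, so R=1.
Step 4. [col 1: Z + S ≡ Y (mod 10)] column 1 reads Z+S+carry(0)=Y with Z=2, Y=6; with digits 1,2,6 already taken and all letters distinct, the only value for S is 4, so S=4.
Step 5. [col 2: Y + Z ≡ H (mod 10)] in column 2 we have Y+Z≡H with carry-in 0; given Y=6, Z=2 and digits 1,2,4,6 already taken and all letters distinct, that pins H to 8. So H=8.
Step 6. [col 3: S + Y ≡ T (mod 10)] column 3 reads S+Y+carry(0)=T with S=4, Y=6; with digits 1,2,4,6,8 already taken and all letters distinct, the only value for T is 0. So T=0.
Step 7. [col 4: L + S ≡ T (mod 10)] column 4: given S=4, T=0, carry-in 1, and digits 0,1,2,4,6,8 already taken and all letters distinct, L+S≡T (mod 10) forces L=5, so L=5.
Step 8. [col 5: Z + M ≡ T (mod 10)] column 5: given Z=2, T=0, carry-in 1, and digits 0,1,2,4,5,6,8 already taken and all letters distinct, Z+M≡T (mod 10) forces M=7. So M=7.

Answer: H=8, L=5, M=7, R=1, S=4, T=0, Y=6, Z=2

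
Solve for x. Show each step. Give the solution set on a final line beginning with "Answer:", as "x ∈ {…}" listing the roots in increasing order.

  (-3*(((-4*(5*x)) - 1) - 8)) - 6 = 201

Step 1. [(-3*(((-4*(5*x)) - 1) - 8)) - 6 = 201] 6 comes off first (add 6) ⇒ sub: -3*(((-4*(5*x)) - 1) - 8) = 207.
Step 2. [-3*(((-4*(5*x)) - 1) - 8) = 207] -3·(inner) — divide through by -3. So div: ((-4*(5*x)) - 1) - 8 = -69.
Step 3. [((-4*(5*x)) - 1) - 8 = -69] peel the -8: add 8 from each side, so sub: (-4*(5*x)) - 1 = -61.
Step 4. [(-4*(5*x)) - 1 = -61] add 1: x sits inside (… - 1). So sub: -4*(5*x) = -60.
Step 5. [-4*(5*x) = -60] -4·(inner) — divide through by -4 ⇒ div: 5*x = 15.
Step 6. [5*x = 15] 5 out front; divide by 5 ⇒ div: x = 3.

Answer: x ∈ {3}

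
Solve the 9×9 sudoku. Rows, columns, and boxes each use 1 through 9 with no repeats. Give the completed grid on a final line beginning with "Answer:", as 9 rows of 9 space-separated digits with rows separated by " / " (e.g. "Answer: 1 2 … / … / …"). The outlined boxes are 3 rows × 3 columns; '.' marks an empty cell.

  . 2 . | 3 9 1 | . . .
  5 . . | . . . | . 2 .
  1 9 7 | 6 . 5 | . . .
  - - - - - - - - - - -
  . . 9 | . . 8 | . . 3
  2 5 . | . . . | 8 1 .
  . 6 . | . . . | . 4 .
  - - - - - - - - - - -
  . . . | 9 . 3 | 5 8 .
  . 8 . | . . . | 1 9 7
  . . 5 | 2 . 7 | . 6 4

Step 1. [r2c6∈{4}] nothing but 4 survives at r2c6. So r2c6=4.
Step 2. [r2c4∈{7,8}] col 4 places 8 nowhere but r2c4, so r2c4=8.
Step 3. [r6c6∈{2,9}] across col 6, 2 lands solely at r6c6, so r6c6=2.
Step 4. [r8c6∈{6}] r8c6 has the single candidate 6 ⇒ r8c6=6.
Step 5. [r2c5∈{7}] r2c5's peers cover all but 7. So r2c5=7.
Step 6. [r9c7∈{3}] only 3 remains possible at r9c7, so r9c7=3.
Step 7. [r9c2∈{1}] only 1 remains possible at r9c2. So r9c2=1.
Step 8. [r6c3∈{1,3,8}] 1 has one home in col 3: r6c3. So r6c3=1.
Step 9. [r4c4∈{1,4,5,7}] in col 4, 1 fits only at r4c4, so r4c4=1.
Step 10. [r1c3∈{4,6,8}] r1c3 is the only open cell in col 3 admitting 8, so r1c3=8.
Step 11. [r1c1∈{4,6}] box 1 places 4 nowhere but r1c1. So r1c1=4.
Step 12. [r4c1∈{7}] r4c1's peers cover all but 7. So r4c1=7.
Step 13. [r2c3∈{3,6}] across box 1, 6 lands solely at r2c3. So r2c3=6.
Step 14. [r4c2∈{4}] r4c2's peers cover all but 4, so r4c2=4.
Step 15. [r8c3∈{2,3,4}] 2 has one home in row 8: r8c3, so r8c3=2.
Step 16. [r6c7∈{7,9}] r6c7 is the only open cell in box 6 admitting 7 ⇒ r6c7=7.
Step 17. [r6c4∈{5}] nothing but 5 survives at r6c4, so r6c4=5.
Step 18. [r8c4∈{4}] r8c4's peers cover all but 4. So r8c4=4.
Step 19. [r1c9∈{5,6}] in col 9, 5 fits only at r1c9 ⇒ r1c9=5.
Step 20. [r5c9∈{6,9}] col 9 places 6 nowhere but r5c9 ⇒ r5c9=6.
Step 21. [r6c5∈{3}] r6c5 has the single candidate 3, so r6c5=3.
Step 22. [r2c9∈{1,9}] in row 2, 1 fits only at r2c9, so r2c9=1.
Step 23. [r5c5∈{4}] r5c5's peers cover all but 4 ⇒ r5c5=4.
Step 24. [r6c9∈{9}] r6c9 is down to just 9. So r6c9=9.
Step 25. [r5c4∈{7}] nothing but 7 survives at r5c4, so r5c4=7.
Step 26. [r3c8∈{3}] r3c8 is down to just 3 ⇒ r3c8=3.
Step 27. [r2c7∈{9}] nothing but 9 survives at r2c7. So r2c7=9.
Step 28. [r4c5∈{6}] only 6 remains possible at r4c5 ⇒ r4c5=6.
Step 29. [r4c7∈{2}] r4c7's peers cover all but 2, so r4c7=2.
Step 30. [r8c1∈{3}] r8c1 is down to just 3 ⇒ r8c1=3.
Step 31. [r5c3∈{3}] r5c3 is down to just 3 ⇒ r5c3=3.
Step 32. [r7c3∈{4}] nothing but 4 survives at r7c3, so r7c3=4.
Step 33. [r9c5∈{8}] r9c5 is down to just 8. So r9c5=8.
Step 34. [r6c1∈{8}] r6c1 has the single candidate 8. So r6c1=8.
Step 35. [r8c5∈{5}] nothing but 5 survives at r8c5 ⇒ r8c5=5.
Step 36. [r3c9∈{8}] only 8 remains possible at r3c9. So r3c9=8.
Step 37. [r2c2∈{3}] r2c2's peers cover all but 3 ⇒ r2c2=3.
Step 38. [r4c8∈{5}] r4c8 is down to just 5 ⇒ r4c8=5.
Step 39. [r3c7∈{4}] r3c7 is down to just 4. So r3c7=4.
Step 40. [r1c7∈{6}] r1c7's peers cover all but 6, so r1c7=6.
Step 41. [r7c5∈{1}] only 1 remains possible at r7c5. So r7c5=1.
Step 42. [r9c1∈{9}] r9c1's peers cover all but 9, so r9c1=9.
Step 43. [r7c9∈{2}] nothing but 2 survives at r7c9 ⇒ r7c9=2.
Step 44. [r1c8∈{7}] only 7 remains possible at r1c8 ⇒ r1c8=7.
Step 45. [r5c6∈{9}] r5c6 is down to just 9. So r5c6=9.
Step 46. [r7c2∈{7}] r7c2 is down to just 7 ⇒ r7c2=7.
Step 47. [r7c1∈{6}] r7c1 is down to just 6 ⇒ r7c1=6.
Step 48. [r3c5∈{2}] r3c5 has the single candidate 2. So r3c5=2.

Answer: 4 2 8 3 9 1 6 7 5 / 5 3 6 8 7 4 9 2 1 / 1 9 7 6 2 5 4 3 8 / 7 4 9 1 6 8 2 5 3 / 2 5 3 7 4 9 8 1 6 / 8 6 1 5 3 2 7 4 9 / 6 7 4 9 1 3 5 8 2 / 3 8 2 4 5 6 1 9 7 / 9 1 5 2 8 7 3 6 4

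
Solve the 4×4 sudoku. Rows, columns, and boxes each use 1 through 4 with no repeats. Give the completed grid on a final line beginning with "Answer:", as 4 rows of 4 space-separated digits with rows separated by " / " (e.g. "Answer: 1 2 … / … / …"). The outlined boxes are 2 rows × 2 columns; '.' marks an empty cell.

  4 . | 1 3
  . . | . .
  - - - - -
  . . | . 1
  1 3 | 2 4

Step 1. [r1c2∈{2}] nothing but 2 survives at r1c2, so r1c2=2.
Step 2. [r2c4∈{2}] r2c4 is down to just 2. So r2c4=2.
Step 3. [r2c1∈{3}] only 3 remains possible at r2c1, so r2c1=3.
Step 4. [r3c3∈{3}] only 3 remains possible at r3c3. So r3c3=3.
Step 5. [r3c2∈{4}] only 4 remains possible at r3c2. So r3c2=4.
Step 6. [r3c1∈{2}] nothing but 2 survives at r3c1. So r3c1=2.
Step 7. [r2c3∈{4}] only 4 remains possible at r2c3. So r2c3=4.
Step 8. [r2c2∈{1}] r2c2 has the single candidate 1, so r2c2=1.

Answer: 4 2 1 3 / 3 1 4 2 / 2 4 3 1 / 1 3 2 4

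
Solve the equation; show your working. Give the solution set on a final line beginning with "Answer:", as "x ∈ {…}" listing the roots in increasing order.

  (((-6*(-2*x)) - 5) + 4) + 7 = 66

Step 1. [(((-6*(-2*x)) - 5) + 4) + 7 = 66] the outer +7 inverts by subtracting 7. So sub: ((-6*(-2*x)) - 5) + 4 = 59.
Step 2. [((-6*(-2*x)) - 5) + 4 = 59] peel the +4: subtract 4 from each side. So sub: (-6*(-2*x)) - 5 = 55.
Step 3. [(-6*(-2*x)) - 5 = 55] 5 comes off first (add 5). So sub: -6*(-2*x) = 60.
Step 4. [-6*(-2*x) = 60] LHS = -6·(…); ÷-6 both sides. So div: -2*x = -10.
Step 5. [-2*x = -10] -2 out front; divide by -2 ⇒ div: x = 5.

Answer: x ∈ {5}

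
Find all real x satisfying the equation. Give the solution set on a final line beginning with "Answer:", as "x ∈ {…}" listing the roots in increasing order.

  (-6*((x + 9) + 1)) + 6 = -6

Step 1. [(-6*((x + 9) + 1)) + 6 = -6] common factor -6 (LHS and -6) — divide through. So factor: ((x + 9) + 1) - 1 = 1.
Step 2. [((x + 9) + 1) - 1 = 1] peel the -1: add 1 from each side. So sub: (x + 9) + 1 = 2.
Step 3. [(x + 9) + 1 = 2] +1 is outermost — subtract 1 both sides ⇒ sub: x + 9 = 1.
Step 4. [x + 9 = 1] the outer +9 inverts by subtracting 9, so sub: x = -8.

Answer: x ∈ {-8}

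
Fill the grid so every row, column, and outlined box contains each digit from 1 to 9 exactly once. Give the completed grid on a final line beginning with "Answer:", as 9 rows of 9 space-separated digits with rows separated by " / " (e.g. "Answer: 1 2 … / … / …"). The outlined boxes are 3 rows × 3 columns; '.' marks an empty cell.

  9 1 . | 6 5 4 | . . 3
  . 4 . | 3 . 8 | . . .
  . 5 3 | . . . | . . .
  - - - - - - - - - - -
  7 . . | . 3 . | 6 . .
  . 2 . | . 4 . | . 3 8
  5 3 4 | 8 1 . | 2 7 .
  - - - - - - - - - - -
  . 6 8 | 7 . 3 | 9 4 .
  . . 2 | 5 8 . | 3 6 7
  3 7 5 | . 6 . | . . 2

Step 1. [r5c4∈{9}] r5c4's peers cover all but 9 ⇒ r5c4=9.
Step 2. [r4c3∈{1,9}] in col 3, 9 fits only at r4c3. So r4c3=9.
Step 3. [r3c1∈{2,6,8}] col 1 places 8 nowhere but r3c1. So r3c1=8.
Step 4. [r3c9∈{1,4,6,9}] row 3 places 6 nowhere but r3c9. So r3c9=6.
Step 5. [r5c6∈{5,6,7}] r5c6 is the only open cell in row 5 admitting 7, so r5c6=7.
Step 6. [r5c7∈{1,5}] r5c7 is the only open cell in row 5 admitting 5. So r5c7=5.
Step 7. [r4c8∈{1}] r4c8's peers cover all but 1 ⇒ r4c8=1.
Step 8. [r9c6∈{1,9}] row 9 places 9 nowhere but r9c6, so r9c6=9.
Step 9. [r1c8∈{2,8}] row 1 places 2 nowhere but r1c8, so r1c8=2.
Step 10. [r7c1∈{1}] r7c1 is down to just 1, so r7c1=1.
Step 11. [r9c7∈{1,8}] box 9 places 1 nowhere but r9c7. So r9c7=1.
Step 12. [r2c7∈{7}] r2c7's peers cover all but 7 ⇒ r2c7=7.
Step 13. [r3c8∈{9}] nothing but 9 survives at r3c8, so r3c8=9.
Step 14. [r5c1∈{6}] nothing but 6 survives at r5c1, so r5c1=6.
Step 15. [r7c5∈{2}] r7c5's peers cover all but 2. So r7c5=2.
Step 16. [r4c4∈{2}] r4c4 has the single candidate 2. So r4c4=2.
Step 17. [r8c6∈{1}] nothing but 1 survives at r8c6. So r8c6=1.
Step 18. [r2c9∈{1,5}] r2c9 is the only open cell in row 2 admitting 1 ⇒ r2c9=1.
Step 19. [r8c2∈{9}] nothing but 9 survives at r8c2, so r8c2=9.
Step 20. [r4c6∈{5}] r4c6's peers cover all but 5 ⇒ r4c6=5.
Step 21. [r1c3∈{7}] r1c3 is down to just 7. So r1c3=7.
Step 22. [r6c6∈{6}] r6c6's peers cover all but 6, so r6c6=6.
Step 23. [r2c8∈{5}] only 5 remains possible at r2c8, so r2c8=5.
Step 24. [r5c3∈{1}] r5c3 is down to just 1. So r5c3=1.
Step 25. [r3c7∈{4}] r3c7's peers cover all but 4. So r3c7=4.
Step 26. [r3c6∈{2}] only 2 remains possible at r3c6. So r3c6=2.
Step 27. [r6c9∈{9}] only 9 remains possible at r6c9 ⇒ r6c9=9.
Step 28. [r4c2∈{8}] only 8 remains possible at r4c2 ⇒ r4c2=8.
Step 29. [r9c8∈{8}] r9c8 is down to just 8. So r9c8=8.
Step 30. [r4c9∈{4}] nothing but 4 survives at r4c9, so r4c9=4.
Step 31. [r8c1∈{4}] r8c1's peers cover all but 4 ⇒ r8c1=4.
Step 32. [r1c7∈{8}] r1c7 has the single candidate 8. So r1c7=8.
Step 33. [r9c4∈{4}] r9c4 is down to just 4. So r9c4=4.
Step 34. [r2c5∈{9}] r2c5's peers cover all but 9 ⇒ r2c5=9.
Step 35. [r2c1∈{2}] r2c1 is down to just 2, so r2c1=2.
Step 36. [r2c3∈{6}] r2c3's peers cover all but 6 ⇒ r2c3=6.
Step 37. [r3c4∈{1}] r3c4 has the single candidate 1, so r3c4=1.
Step 38. [r7c9∈{5}] nothing but 5 survives at r7c9, so r7c9=5.
Step 39. [r3c5∈{7}] only 7 remains possible at r3c5 ⇒ r3c5=7.

Answer: 9 1 7 6 5 4 8 2 3 / 2 4 6 3 9 8 7 5 1 / 8 5 3 1 7 2 4 9 6 / 7 8 9 2 3 5 6 1 4 / 6 2 1 9 4 7 5 3 8 / 5 3 4 8 1 6 2 7 9 / 1 6 8 7 2 3 9 4 5 / 4 9 2 5 8 1 3 6 7 / 3 7 5 4 6 9 1 8 2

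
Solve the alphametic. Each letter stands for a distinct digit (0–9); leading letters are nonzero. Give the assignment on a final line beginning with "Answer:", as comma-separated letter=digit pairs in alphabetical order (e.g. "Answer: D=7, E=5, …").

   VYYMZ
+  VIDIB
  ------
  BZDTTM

Step 1. [col 1: Z + B ≡ M (mod 10)] no forcing yet in column 1 (carry-in 0); M=4 is free and consistent — try it. So M=4.
Step 2. [col 1: Z + B ≡ M (mod 10)] Z=3 is one option consistent with column 1 (Z + B ≡ M (mod 10), carry-in 0) — take it, so Z=3.
Step 3. [col 1: Z + B ≡ M (mod 10)] from column 1 (Z=3, M=4, carry-in 0, digits 3,4 already taken and all letters distinct): B must equal 1, so B=1.
Step 4. [col 2: M + I ≡ T (mod 10)] T=9 is one option consistent with column 2 (M + I ≡ T (mod 10), carry-in 0) — take it ⇒ T=9.
Step 5. [col 2: M + I ≡ T (mod 10)] from column 2 (M=4, T=9, carry-in 0, digits 1,3,4,9 already taken and all letters distinct): I must equal 5. So I=5.
Step 6. [col 3: Y + D ≡ T (mod 10)] column 3 (Y + D ≡ T (mod 10), carry-in 0) doesn't pin Y yet; pick Y=7 and continue. So Y=7.
Step 7. [col 3: Y + D ≡ T (mod 10)] column 3 reads Y+D+carry(0)=T with Y=7, T=9; with digits 1,3,4,5,7,9 already taken and all letters distinct, the only value for D is 2, so D=2.
Step 8. [col 5: V + V ≡ Z (mod 10)] from column 5 (Z=3, carry-in 1, digits 1,2,3,4,5,7,9 already taken and all letters distinct): V must equal 6. So V=6.

Answer: B=1, D=2, I=5, M=4, T=9, V=6, Y=7, Z=3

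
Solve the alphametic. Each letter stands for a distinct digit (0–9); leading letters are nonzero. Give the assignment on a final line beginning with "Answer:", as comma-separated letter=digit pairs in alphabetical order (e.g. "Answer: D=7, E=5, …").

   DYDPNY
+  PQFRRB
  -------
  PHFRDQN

Step 1. [col 1: Y + B ≡ N (mod 10)] several values work for B in column 1 (Y + B ≡ N (mod 10), carry-in 0); try B=2. So B=2.
Step 2. [P] P is the leading digit of a 7-digit sum of two 6-digit numbers; the final carry is exactly 1 ⇒ P=1.
Step 3. [col 1: Y + B ≡ N (mod 10)] no forcing yet in column 1 (carry-in 0); N=6 is free and consistent — try it. So N=6.
Step 4. [col 1: Y + B ≡ N (mod 10)] column 1: given B=2, N=6, carry-in 0, and digits 1,2,6 already taken and all letters distinct, Y+B≡N (mod 10) forces Y=4. So Y=4.
Step 5. [col 2: N + R ≡ Q (mod 10)] several values work for R in column 2 (N + R ≡ Q (mod 10), carry-in 0); try R=7, so R=7.
Step 6. [col 2: N + R ≡ Q (mod 10)] from column 2 (N=6, R=7, carry-in 0, digits 1,2,4,6,7 already taken and all letters distinct): Q must equal 3 ⇒ Q=3.
Step 7. [col 3: P + R ≡ D (mod 10)] in column 3 we have P+R≡D with carry-in 1; given P=1, R=7 and digits 1,2,3,4,6,7 already taken and all letters distinct, that pins D to 9, so D=9.
Step 8. [col 4: D + F ≡ R (mod 10)] in column 4 we have D+F≡R with carry-in 0; given D=9, R=7 and digits 1,2,3,4,6,7,9 already taken and all letters distinct, that pins F to 8, so F=8.
Step 9. [col 6: D + P ≡ H (mod 10)] in column 6 we have D+P≡H with carry-in 0; given D=9, P=1 and digits 1,2,3,4,6,7,8,9 already taken and all letters distinct, that pins H to 0 ⇒ H=0.

Answer: B=2, D=9, F=8, H=0, N=6, P=1, Q=3, R=7, Y=4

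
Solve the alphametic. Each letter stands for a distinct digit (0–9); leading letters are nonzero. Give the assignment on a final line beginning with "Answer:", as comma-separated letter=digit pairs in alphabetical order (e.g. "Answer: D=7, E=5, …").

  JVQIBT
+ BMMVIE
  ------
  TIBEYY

Step 1. [col 1: T + E ≡ Y (mod 10)] T=9 is one option consistent with column 1 (T + E ≡ Y (mod 10), carry-in 0) — take it, so T=9.
Step 2. [col 1: T + E ≡ Y (mod 10)] E=3 is one option consistent with column 1 (T + E ≡ Y (mod 10), carry-in 0) — take it. So E=3.
Step 3. [col 1: T + E ≡ Y (mod 10)] from column 1 (T=9, E=3, carry-in 0, digits 3,9 already taken and all letters distinct): Y must equal 2 ⇒ Y=2.
Step 4. [col 2: B + I ≡ Y (mod 10)] several values work for B in column 2 (B + I ≡ Y (mod 10), carry-in 1); try B=7. So B=7.
Step 5. [col 2: B + I ≡ Y (mod 10)] column 2 reads B+I+carry(1)=Y with B=7, Y=2; with digits 2,3,7,9 already taken and all letters distinct, the only value for I is 4. So I=4.
Step 6. [col 3: I + V ≡ E (mod 10)] column 3 reads I+V+carry(1)=E with I=4, E=3; with digits 2,3,4,7,9 already taken and all letters distinct, the only value for V is 8. So V=8.
Step 7. [col 4: Q + M ≡ B (mod 10)] no forcing yet in column 4 (carry-in 1); M=6 is free and consistent — try it ⇒ M=6.
Step 8. [col 4: Q + M ≡ B (mod 10)] in column 4 we have Q+M≡B with carry-in 1; given M=6, B=7 and digits 2,3,4,6,7,8,9 already taken and all letters distinct, that pins Q to 0, so Q=0.
Step 9. [col 6: J + B ≡ T (mod 10)] from column 6 (B=7, T=9, carry-in 1, digits 0,2,3,4,6,7,8,9 already taken and all letters distinct): J must equal 1. So J=1.

Answer: B=7, E=3, I=4, J=1, M=6, Q=0, T=9, V=8, Y=2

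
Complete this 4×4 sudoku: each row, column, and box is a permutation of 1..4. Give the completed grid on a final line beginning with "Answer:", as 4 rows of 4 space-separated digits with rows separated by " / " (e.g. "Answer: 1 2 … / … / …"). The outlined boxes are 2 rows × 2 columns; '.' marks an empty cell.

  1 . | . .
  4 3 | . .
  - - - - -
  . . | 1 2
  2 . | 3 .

Step 1. [r1c3∈{2,4}] r1c3 is the only open cell in col 3 admitting 4. So r1c3=4.
Step 2. [r3c2∈{4}] nothing but 4 survives at r3c2, so r3c2=4.
Step 3. [r3c1∈{3}] r3c1 is down to just 3. So r3c1=3.
Step 4. [r1c4∈{3}] r1c4 is down to just 3 ⇒ r1c4=3.
Step 5. [r4c4∈{4}] r4c4 has the single candidate 4 ⇒ r4c4=4.
Step 6. [r2c4∈{1}] r2c4 has the single candidate 1 ⇒ r2c4=1.
Step 7. [r2c3∈{2}] r2c3's peers cover all but 2, so r2c3=2.
Step 8. [r1c2∈{2}] r1c2 is down to just 2, so r1c2=2.
Step 9. [r4c2∈{1}] r4c2 has the single candidate 1 ⇒ r4c2=1.

Answer: 1 2 4 3 / 4 3 2 1 / 3 4 1 2 / 2 1 3 4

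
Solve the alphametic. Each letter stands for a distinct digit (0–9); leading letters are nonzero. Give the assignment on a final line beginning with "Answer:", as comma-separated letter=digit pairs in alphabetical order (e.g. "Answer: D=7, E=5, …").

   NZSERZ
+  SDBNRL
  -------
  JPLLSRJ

Step 1. [col 1: Z + L ≡ J (mod 10)] column 1 (Z + L ≡ J (mod 10), carry-in 0) doesn't pin L yet; pick L=3 and continue ⇒ L=3.
Step 2. [col 1: Z + L ≡ J (mod 10)] no forcing yet in column 1 (carry-in 0); J=1 is free and consistent — try it. So J=1.
Step 3. [col 1: Z + L ≡ J (mod 10)] from column 1 (L=3, J=1, carry-in 0, digits 1,3 already taken and all letters distinct): Z must equal 8, so Z=8.
Step 4. [col 2: R + R ≡ R (mod 10)] column 2: given nothing yet, carry-in 1, and digits 1,3,8 already taken and all letters distinct, R+R≡R (mod 10) forces R=9 ⇒ R=9.
Step 5. [col 3: E + N ≡ S (mod 10)] no forcing yet in column 3 (carry-in 1); N=5 is free and consistent — try it ⇒ N=5.
Step 6. [col 3: E + N ≡ S (mod 10)] several values work for E in column 3 (E + N ≡ S (mod 10), carry-in 1); try E=0. So E=0.
Step 7. [col 3: E + N ≡ S (mod 10)] column 3: given E=0, N=5, carry-in 1, and digits 0,1,3,5,8,9 already taken and all letters distinct, E+N≡S (mod 10) forces S=6, so S=6.
Step 8. [col 4: S + B ≡ L (mod 10)] in column 4 we have S+B≡L with carry-in 0; given S=6, L=3 and digits 0,1,3,5,6,8,9 already taken and all letters distinct, that pins B to 7, so B=7.
Step 9. [col 5: Z + D ≡ L (mod 10)] in column 5 we have Z+D≡L with carry-in 1; given Z=8, L=3 and digits 0,1,3,5,6,7,8,9 already taken and all letters distinct, that pins D to 4. So D=4.
Step 10. [col 6: N + S ≡ P (mod 10)] column 6 reads N+S+carry(1)=P with N=5, S=6; with digits 0,1,3,4,5,6,7,8,9 already taken and all letters distinct, the only value for P is 2 ⇒ P=2.

Answer: B=7, D=4, E=0, J=1, L=3, N=5, P=2, R=9, S=6, Z=8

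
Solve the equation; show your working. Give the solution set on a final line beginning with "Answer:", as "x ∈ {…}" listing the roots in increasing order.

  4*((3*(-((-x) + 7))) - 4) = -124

Step 1. [4*((3*(-((-x) + 7))) - 4) = -124] leading coefficient 4: divide by 4. So div: (3*(-((-x) + 7))) - 4 = -31.
Step 2. [(3*(-((-x) + 7))) - 4 = -31] peel the -4: add 4 from each side ⇒ sub: 3*(-((-x) + 7)) = -27.
Step 3. [3*(-((-x) + 7)) = -27] divide by the outer 3 ⇒ div: -((-x) + 7) = -9.
Step 4. [-((-x) + 7) = -9] flip signs both sides. So neg: (-x) + 7 = 9.
Step 5. [(-x) + 7 = 9] 7 comes off first (subtract 7) ⇒ sub: -x = 2.
Step 6. [-x = 2] LHS negated; negate both sides, so neg: x = -2.

Answer: x ∈ {-2}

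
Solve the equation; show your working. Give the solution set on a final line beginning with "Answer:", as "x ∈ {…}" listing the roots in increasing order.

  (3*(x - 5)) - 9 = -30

Step 1. [(3*(x - 5)) - 9 = -30] 3 | LHS and 3 | -30: pull 3 out, so factor: (x - 5) - 3 = -10.
Step 2. [(x - 5) - 3 = -10] -3 is outermost — add 3 both sides, so sub: x - 5 = -7.
Step 3. [x - 5 = -7] -5 is outermost — add 5 both sides, so sub: x = -2.

Answer: x ∈ {-2}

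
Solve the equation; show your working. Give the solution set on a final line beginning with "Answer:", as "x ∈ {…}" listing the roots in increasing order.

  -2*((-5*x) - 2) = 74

Step 1. [-2*((-5*x) - 2) = 74] -2·(inner) — divide through by -2 ⇒ div: (-5*x) - 2 = -37.
Step 2. [(-5*x) - 2 = -37] peel the -2: add 2 from each side, so sub: -5*x = -35.
Step 3. [-5*x = -35] LHS = -5·(…); ÷-5 both sides, so div: x = 7.

Answer: x ∈ {7}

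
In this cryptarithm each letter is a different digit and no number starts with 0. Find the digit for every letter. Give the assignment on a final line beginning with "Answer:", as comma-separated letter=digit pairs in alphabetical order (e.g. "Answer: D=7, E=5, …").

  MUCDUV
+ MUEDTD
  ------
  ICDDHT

Step 1. [col 1: V + D ≡ T (mod 10)] several values work for T in column 1 (V + D ≡ T (mod 10), carry-in 0); try T=6. So T=6.
Step 2. [col 1: V + D ≡ T (mod 10)] no forcing yet in column 1 (carry-in 0); V=7 is free and consistent — try it ⇒ V=7.
Step 3. [col 1: V + D ≡ T (mod 10)] column 1: given V=7, T=6, carry-in 0, and digits 6,7 already taken and all letters distinct, V+D≡T (mod 10) forces D=9. So D=9.
Step 4. [col 2: U + T ≡ H (mod 10)] column 2 (U + T ≡ H (mod 10), carry-in 1) doesn't pin H yet; pick H=2 and continue ⇒ H=2.
Step 5. [col 2: U + T ≡ H (mod 10)] in column 2 we have U+T≡H with carry-in 1; given T=6, H=2 and digits 2,6,7,9 already taken and all letters distinct, that pins U to 5 ⇒ U=5.
Step 6. [col 4: C + E ≡ D (mod 10)] column 4 (C + E ≡ D (mod 10), carry-in 1) doesn't pin C yet; pick C=0 and continue ⇒ C=0.
Step 7. [col 4: C + E ≡ D (mod 10)] in column 4 we have C+E≡D with carry-in 1; given C=0, D=9 and digits 0,2,5,6,7,9 already taken and all letters distinct, that pins E to 8 ⇒ E=8.
Step 8. [col 6: M + M ≡ I (mod 10)] column 6 reads M+M+carry(1)=I with nothing yet; with digits 0,2,5,6,7,8,9 already taken and all letters distinct, the only value for I is 3 ⇒ I=3.
Step 9. [col 6: M + M ≡ I (mod 10)] column 6 reads M+M+carry(1)=I with I=3; with digits 0,2,3,5,6,7,8,9 already taken and all letters distinct, the only value for M is 1, so M=1.

Answer: C=0, D=9, E=8, H=2, I=3, M=1, T=6, U=5, V=7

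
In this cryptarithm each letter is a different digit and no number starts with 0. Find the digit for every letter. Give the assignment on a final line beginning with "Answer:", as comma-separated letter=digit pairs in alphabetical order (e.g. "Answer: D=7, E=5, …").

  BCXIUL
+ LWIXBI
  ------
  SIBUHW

Step 1. [col 1: L + I ≡ W (mod 10)] several values work for I in column 1 (L + I ≡ W (mod 10), carry-in 0); try I=4, so I=4.
Step 2. [col 1: L + I ≡ W (mod 10)] W=5 is one option consistent with column 1 (L + I ≡ W (mod 10), carry-in 0) — take it ⇒ W=5.
Step 3. [col 1: L + I ≡ W (mod 10)] from column 1 (I=4, W=5, carry-in 0, digits 4,5 already taken and all letters distinct): L must equal 1. So L=1.
Step 4. [col 2: U + B ≡ H (mod 10)] column 2 (U + B ≡ H (mod 10), carry-in 0) doesn't pin H yet; pick H=3 and continue, so H=3.
Step 5. [col 2: U + B ≡ H (mod 10)] column 2 (U + B ≡ H (mod 10), carry-in 0) doesn't pin U yet; pick U=7 and continue ⇒ U=7.
Step 6. [col 2: U + B ≡ H (mod 10)] column 2 reads U+B+carry(0)=H with U=7, H=3; with digits 1,3,4,5,7 already taken and all letters distinct, the only value for B is 6 ⇒ B=6.
Step 7. [col 3: I + X ≡ U (mod 10)] from column 3 (I=4, U=7, carry-in 1, digits 1,3,4,5,6,7 already taken and all letters distinct): X must equal 2. So X=2.
Step 8. [col 5: C + W ≡ I (mod 10)] column 5 reads C+W+carry(0)=I with W=5, I=4; with digits 1,2,3,4,5,6,7 already taken and all letters distinct, the only value for C is 9. So C=9.
Step 9. [col 6: B + L ≡ S (mod 10)] column 6: given B=6, L=1, carry-in 1, and digits 1,2,3,4,5,6,7,9 already taken and all letters distinct, B+L≡S (mod 10) forces S=8. So S=8.

Answer: B=6, C=9, H=3, I=4, L=1, S=8, U=7, W=5, X=2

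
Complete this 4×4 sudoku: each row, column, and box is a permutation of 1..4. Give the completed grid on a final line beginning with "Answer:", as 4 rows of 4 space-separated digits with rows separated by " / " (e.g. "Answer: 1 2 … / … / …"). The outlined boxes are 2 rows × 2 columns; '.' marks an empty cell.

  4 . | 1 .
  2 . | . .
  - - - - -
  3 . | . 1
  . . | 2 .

Step 1. [r2c3∈{3,4}] col 3 places 3 nowhere but r2c3 ⇒ r2c3=3.
Step 2. [r3c3∈{4}] only 4 remains possible at r3c3 ⇒ r3c3=4.
Step 3. [r4c1∈{1}] r4c1's peers cover all but 1. So r4c1=1.
Step 4. [r1c2∈{3}] nothing but 3 survives at r1c2. So r1c2=3.
Step 5. [r2c2∈{1}] r2c2's peers cover all but 1 ⇒ r2c2=1.
Step 6. [r4c4∈{3}] r4c4 has the single candidate 3, so r4c4=3.
Step 7. [r3c2∈{2}] only 2 remains possible at r3c2. So r3c2=2.
Step 8. [r4c2∈{4}] nothing but 4 survives at r4c2, so r4c2=4.
Step 9. [r2c4∈{4}] nothing but 4 survives at r2c4, so r2c4=4.
Step 10. [r1c4∈{2}] only 2 remains possible at r1c4, so r1c4=2.

Answer: 4 3 1 2 / 2 1 3 4 / 3 2 4 1 / 1 4 2 3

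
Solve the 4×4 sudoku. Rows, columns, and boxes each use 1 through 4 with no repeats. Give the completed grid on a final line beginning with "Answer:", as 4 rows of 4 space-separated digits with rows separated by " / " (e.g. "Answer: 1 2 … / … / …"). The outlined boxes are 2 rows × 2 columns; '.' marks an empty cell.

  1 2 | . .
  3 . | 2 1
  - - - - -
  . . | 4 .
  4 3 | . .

Step 1. [r3c4∈{2,3}] across row 3, 3 lands solely at r3c4, so r3c4=3.
Step 2. [r3c2∈{1}] r3c2 has the single candidate 1 ⇒ r3c2=1.
Step 3. [r4c4∈{2}] nothing but 2 survives at r4c4. So r4c4=2.
Step 4. [r3c1∈{2}] r3c1 has the single candidate 2, so r3c1=2.
Step 5. [r1c3∈{3}] nothing but 3 survives at r1c3 ⇒ r1c3=3.
Step 6. [r4c3∈{1}] nothing but 1 survives at r4c3 ⇒ r4c3=1.
Step 7. [r2c2∈{4}] r2c2's peers cover all but 4. So r2c2=4.
Step 8. [r1c4∈{4}] r1c4's peers cover all but 4 ⇒ r1c4=4.

Answer: 1 2 3 4 / 3 4 2 1 / 2 1 4 3 / 4 3 1 2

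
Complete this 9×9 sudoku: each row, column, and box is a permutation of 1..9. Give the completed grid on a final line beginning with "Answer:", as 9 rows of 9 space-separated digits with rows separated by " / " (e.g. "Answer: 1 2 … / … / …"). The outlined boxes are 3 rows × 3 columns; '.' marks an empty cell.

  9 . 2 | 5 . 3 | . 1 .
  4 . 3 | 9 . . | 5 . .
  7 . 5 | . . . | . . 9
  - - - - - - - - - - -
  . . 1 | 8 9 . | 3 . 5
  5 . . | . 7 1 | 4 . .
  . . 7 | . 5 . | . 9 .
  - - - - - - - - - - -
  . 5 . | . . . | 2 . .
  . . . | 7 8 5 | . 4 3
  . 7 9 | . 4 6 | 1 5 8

Step 1. [r8c3∈{6}] nothing but 6 survives at r8c3 ⇒ r8c3=6.
Step 2. [r1c5∈{6}] r1c5's peers cover all but 6, so r1c5=6.
Step 3. [r5c3∈{8}] nothing but 8 survives at r5c3, so r5c3=8.
Step 4. [r9c4∈{2,3}] box 8 places 2 nowhere but r9c4 ⇒ r9c4=2.
Step 5. [r2c6∈{2,7,8}] 7 has one home in col 6: r2c6. So r2c6=7.
Step 6. [r3c6∈{2,4,8}] across col 6, 8 lands solely at r3c6 ⇒ r3c6=8.
Step 7. [r3c7∈{6}] r3c7 is down to just 6. So r3c7=6.
Step 8. [r2c2∈{1,6,8}] 6 has one home in row 2: r2c2. So r2c2=6.
Step 9. [r2c9∈{2}] r2c9 has the single candidate 2. So r2c9=2.
Step 10. [r5c9∈{6}] r5c9's peers cover all but 6, so r5c9=6.
Step 11. [r7c5∈{1,3}] 3 has one home in col 5: r7c5, so r7c5=3.
Step 12. [r6c4∈{3,4,6}] in col 4, 6 fits only at r6c4 ⇒ r6c4=6.
Step 13. [r3c2∈{1}] r3c2 has the single candidate 1 ⇒ r3c2=1.
Step 14. [r8c2∈{2}] r8c2's peers cover all but 2. So r8c2=2.
Step 15. [r4c2∈{4}] r4c2 has the single candidate 4 ⇒ r4c2=4.
Step 16. [r4c6∈{2}] nothing but 2 survives at r4c6 ⇒ r4c6=2.
Step 17. [r6c2∈{3}] r6c2 is down to just 3 ⇒ r6c2=3.
Step 18. [r1c7∈{7,8}] r1c7 is the only open cell in col 7 admitting 7 ⇒ r1c7=7.
Step 19. [r7c9∈{7}] r7c9's peers cover all but 7. So r7c9=7.
Step 20. [r7c4∈{1}] nothing but 1 survives at r7c4. So r7c4=1.
Step 21. [r7c3∈{4}] r7c3's peers cover all but 4. So r7c3=4.
Step 22. [r2c8∈{8}] nothing but 8 survives at r2c8. So r2c8=8.
Step 23. [r7c8∈{6}] r7c8 is down to just 6, so r7c8=6.
Step 24. [r6c9∈{1}] only 1 remains possible at r6c9. So r6c9=1.
Step 25. [r3c8∈{3}] only 3 remains possible at r3c8. So r3c8=3.
Step 26. [r7c1∈{8}] r7c1 is down to just 8. So r7c1=8.
Step 27. [r4c8∈{7}] r4c8's peers cover all but 7, so r4c8=7.
Step 28. [r4c1∈{6}] r4c1 is down to just 6, so r4c1=6.
Step 29. [r8c7∈{9}] only 9 remains possible at r8c7. So r8c7=9.
Step 30. [r5c2∈{9}] r5c2 has the single candidate 9. So r5c2=9.
Step 31. [r2c5∈{1}] only 1 remains possible at r2c5 ⇒ r2c5=1.
Step 32. [r5c4∈{3}] r5c4 has the single candidate 3, so r5c4=3.
Step 33. [r6c6∈{4}] r6c6's peers cover all but 4. So r6c6=4.
Step 34. [r1c2∈{8}] nothing but 8 survives at r1c2. So r1c2=8.
Step 35. [r3c4∈{4}] only 4 remains possible at r3c4. So r3c4=4.
Step 36. [r8c1∈{1}] only 1 remains possible at r8c1 ⇒ r8c1=1.
Step 37. [r7c6∈{9}] r7c6 has the single candidate 9, so r7c6=9.
Step 38. [r5c8∈{2}] r5c8 has the single candidate 2, so r5c8=2.
Step 39. [r3c5∈{2}] r3c5 is down to just 2 ⇒ r3c5=2.
Step 40. [r1c9∈{4}] r1c9's peers cover all but 4 ⇒ r1c9=4.
Step 41. [r6c1∈{2}] only 2 remains possible at r6c1, so r6c1=2.
Step 42. [r6c7∈{8}] r6c7 is down to just 8, so r6c7=8.
Step 43. [r9c1∈{3}] r9c1 has the single candidate 3. So r9c1=3.

Answer: 9 8 2 5 6 3 7 1 4 / 4 6 3 9 1 7 5 8 2 / 7 1 5 4 2 8 6 3 9 / 6 4 1 8 9 2 3 7 5 / 5 9 8 3 7 1 4 2 6 / 2 3 7 6 5 4 8 9 1 / 8 5 4 1 3 9 2 6 7 / 1 2 6 7 8 5 9 4 3 / 3 7 9 2 4 6 1 5 8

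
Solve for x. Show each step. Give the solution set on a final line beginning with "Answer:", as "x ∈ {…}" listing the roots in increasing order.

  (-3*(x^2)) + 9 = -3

Step 1. [(-3*(x^2)) + 9 = -3] common factor -3 (LHS and -3) — divide through. So factor: (x^2) - 3 = 1.
Step 2. [(x^2) - 3 = 1] the outer -3 inverts by adding 3. So sub: x^2 = 4.
Step 3. [x^2 = 4] √ both sides: 4 ≥ 0 gives two branches, so sqrt: x = 2 or -2.

Answer: x ∈ {-2, 2}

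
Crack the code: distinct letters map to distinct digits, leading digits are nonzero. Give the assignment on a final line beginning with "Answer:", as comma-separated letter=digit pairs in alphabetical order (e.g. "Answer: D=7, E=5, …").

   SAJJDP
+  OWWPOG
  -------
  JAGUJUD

Step 1. [col 1: P + G ≡ D (mod 10)] several values work for G in column 1 (P + G ≡ D (mod 10), carry-in 0); try G=3 ⇒ G=3.
Step 2. [col 1: P + G ≡ D (mod 10)] no forcing yet in column 1 (carry-in 0); D=2 is free and consistent — try it, so D=2.
Step 3. [J] J is the leading digit of a 7-digit sum of two 6-digit numbers; the final carry is exactly 1. So J=1.
Step 4. [col 1: P + G ≡ D (mod 10)] column 1: given G=3, D=2, carry-in 0, and digits 1,2,3 already taken and all letters distinct, P+G≡D (mod 10) forces P=9 ⇒ P=9.
Step 5. [col 2: D + O ≡ U (mod 10)] U=0 is one option consistent with column 2 (D + O ≡ U (mod 10), carry-in 1) — take it ⇒ U=0.
Step 6. [col 2: D + O ≡ U (mod 10)] from column 2 (D=2, U=0, carry-in 1, digits 0,1,2,3,9 already taken and all letters distinct): O must equal 7 ⇒ O=7.
Step 7. [col 4: J + W ≡ U (mod 10)] in column 4 we have J+W≡U with carry-in 1; given J=1, U=0 and digits 0,1,2,3,7,9 already taken and all letters distinct, that pins W to 8. So W=8.
Step 8. [col 5: A + W ≡ G (mod 10)] column 5: given W=8, G=3, carry-in 1, and digits 0,1,2,3,7,8,9 already taken and all letters distinct, A+W≡G (mod 10) forces A=4, so A=4.
Step 9. [col 6: S + O ≡ A (mod 10)] column 6: given O=7, A=4, carry-in 1, and digits 0,1,2,3,4,7,8,9 already taken and all letters distinct, S+O≡A (mod 10) forces S=6, so S=6.

Answer: A=4, D=2, G=3, J=1, O=7, P=9, S=6, U=0, W=8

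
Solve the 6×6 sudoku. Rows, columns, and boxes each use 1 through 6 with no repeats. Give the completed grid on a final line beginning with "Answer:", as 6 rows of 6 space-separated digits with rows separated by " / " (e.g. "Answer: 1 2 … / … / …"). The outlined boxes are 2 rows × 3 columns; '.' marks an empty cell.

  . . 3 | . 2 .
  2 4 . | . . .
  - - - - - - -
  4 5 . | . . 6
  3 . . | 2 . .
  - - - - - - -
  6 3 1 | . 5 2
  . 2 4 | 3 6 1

Step 1. [r2c3∈{5,6}] r2c3 is the only open cell in col 3 admitting 5. So r2c3=5.
Step 2. [r3c4∈{1}] r3c4's peers cover all but 1, so r3c4=1.
Step 3. [r1c2∈{1,6}] in box 1, 6 fits only at r1c2. So r1c2=6.
Step 4. [r1c4∈{4,5}] across col 4, 5 lands solely at r1c4. So r1c4=5.
Step 5. [r2c6∈{3}] r2c6's peers cover all but 3. So r2c6=3.
Step 6. [r1c6∈{4}] r1c6 is down to just 4. So r1c6=4.
Step 7. [r4c6∈{5}] nothing but 5 survives at r4c6 ⇒ r4c6=5.
Step 8. [r1c1∈{1}] r1c1's peers cover all but 1 ⇒ r1c1=1.
Step 9. [r5c4∈{4}] r5c4 is down to just 4. So r5c4=4.
Step 10. [r3c5∈{3}] only 3 remains possible at r3c5 ⇒ r3c5=3.
Step 11. [r4c2∈{1}] nothing but 1 survives at r4c2. So r4c2=1.
Step 12. [r4c3∈{6}] r4c3's peers cover all but 6. So r4c3=6.
Step 13. [r6c1∈{5}] nothing but 5 survives at r6c1. So r6c1=5.
Step 14. [r3c3∈{2}] r3c3 is down to just 2, so r3c3=2.
Step 15. [r2c5∈{1}] r2c5 has the single candidate 1 ⇒ r2c5=1.
Step 16. [r4c5∈{4}] only 4 remains possible at r4c5, so r4c5=4.
Step 17. [r2c4∈{6}] nothing but 6 survives at r2c4. So r2c4=6.

Answer: 1 6 3 5 2 4 / 2 4 5 6 1 3 / 4 5 2 1 3 6 / 3 1 6 2 4 5 / 6 3 1 4 5 2 / 5 2 4 3 6 1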